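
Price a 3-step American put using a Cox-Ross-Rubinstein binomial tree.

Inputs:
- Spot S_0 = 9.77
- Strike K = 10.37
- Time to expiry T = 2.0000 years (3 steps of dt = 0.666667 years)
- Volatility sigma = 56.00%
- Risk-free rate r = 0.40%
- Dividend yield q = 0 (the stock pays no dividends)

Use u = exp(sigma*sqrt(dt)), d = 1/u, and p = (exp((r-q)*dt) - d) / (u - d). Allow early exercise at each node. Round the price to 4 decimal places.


Answer: Price = V(0,0) = 3.5901

Derivation:
dt = T/N = 0.666667
u = exp(sigma*sqrt(dt)) = 1.579705; d = 1/u = 0.633030
p = (exp((r-q)*dt) - d) / (u - d) = 0.390462
Discount per step: exp(-r*dt) = 0.997337
Stock lattice S(k, i) with i counting down-moves:
  k=0: S(0,0) = 9.7700
  k=1: S(1,0) = 15.4337; S(1,1) = 6.1847
  k=2: S(2,0) = 24.3807; S(2,1) = 9.7700; S(2,2) = 3.9151
  k=3: S(3,0) = 38.5143; S(3,1) = 15.4337; S(3,2) = 6.1847; S(3,3) = 2.4784
Terminal payoffs V(N, i) = max(K - S_T, 0):
  V(3,0) = 0.000000; V(3,1) = 0.000000; V(3,2) = 4.185301; V(3,3) = 7.891627
Backward induction: V(k, i) = exp(-r*dt) * [p * V(k+1, i) + (1-p) * V(k+1, i+1)]; then take max(V_cont, immediate exercise) for American.
  V(2,0) = exp(-r*dt) * [p*0.000000 + (1-p)*0.000000] = 0.000000; exercise = 0.000000; V(2,0) = max -> 0.000000
  V(2,1) = exp(-r*dt) * [p*0.000000 + (1-p)*4.185301] = 2.544307; exercise = 0.600000; V(2,1) = max -> 2.544307
  V(2,2) = exp(-r*dt) * [p*4.185301 + (1-p)*7.891627] = 6.427286; exercise = 6.454902; V(2,2) = max -> 6.454902
  V(1,0) = exp(-r*dt) * [p*0.000000 + (1-p)*2.544307] = 1.546722; exercise = 0.000000; V(1,0) = max -> 1.546722
  V(1,1) = exp(-r*dt) * [p*2.544307 + (1-p)*6.454902] = 4.914840; exercise = 4.185301; V(1,1) = max -> 4.914840
  V(0,0) = exp(-r*dt) * [p*1.546722 + (1-p)*4.914840] = 3.590132; exercise = 0.600000; V(0,0) = max -> 3.590132


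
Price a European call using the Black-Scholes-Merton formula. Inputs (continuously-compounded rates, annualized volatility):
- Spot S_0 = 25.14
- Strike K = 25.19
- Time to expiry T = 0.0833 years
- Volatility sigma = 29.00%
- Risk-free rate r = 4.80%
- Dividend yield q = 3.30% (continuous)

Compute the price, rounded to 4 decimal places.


d1 = (ln(S/K) + (r - q + 0.5*sigma^2) * T) / (sigma * sqrt(T)) = 0.03303954
d2 = d1 - sigma * sqrt(T) = -0.05065951
exp(-rT) = 0.99600958; exp(-qT) = 0.99725487
C = S_0 * exp(-qT) * N(d1) - K * exp(-rT) * N(d2)
N(d1) = 0.51317847; N(d2) = 0.47979842
C = 25.1400 * 0.99725487 * 0.51317847 - 25.1900 * 0.99600958 * 0.47979842 = 0.8280

Answer: Price = 0.8280


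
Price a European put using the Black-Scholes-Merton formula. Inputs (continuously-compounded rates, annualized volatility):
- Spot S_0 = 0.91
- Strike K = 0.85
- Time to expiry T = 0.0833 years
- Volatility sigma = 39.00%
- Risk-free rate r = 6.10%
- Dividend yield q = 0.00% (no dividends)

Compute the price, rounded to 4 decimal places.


d1 = (ln(S/K) + (r - q + 0.5*sigma^2) * T) / (sigma * sqrt(T)) = 0.70739126
d2 = d1 - sigma * sqrt(T) = 0.59483048
exp(-rT) = 0.99493159; exp(-qT) = 1.00000000
P = K * exp(-rT) * N(-d2) - S_0 * exp(-qT) * N(-d1)
N(-d1) = 0.23966168; N(-d2) = 0.27597840
P = 0.8500 * 0.99493159 * 0.27597840 - 0.9100 * 1.00000000 * 0.23966168 = 0.0153

Answer: Price = 0.0153


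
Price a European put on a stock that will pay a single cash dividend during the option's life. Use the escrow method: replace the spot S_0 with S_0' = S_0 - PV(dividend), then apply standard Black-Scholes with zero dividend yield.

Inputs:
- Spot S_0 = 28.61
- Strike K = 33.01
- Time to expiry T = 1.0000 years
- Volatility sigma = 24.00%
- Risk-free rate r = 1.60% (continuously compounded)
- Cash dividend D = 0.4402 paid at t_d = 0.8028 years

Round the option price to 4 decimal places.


Answer: Price = 5.5442

Derivation:
PV(D) = D * exp(-r * t_d) = 0.4402 * 0.98723734 = 0.43458188
S_0' = S_0 - PV(D) = 28.6100 - 0.43458188 = 28.17541812
d1 = (ln(S_0'/K) + (r + sigma^2/2)*T) / (sigma*sqrt(T)) = -0.47316936
d2 = d1 - sigma*sqrt(T) = -0.71316936
exp(-rT) = 0.98412732
N(-d1) = 0.68195382; N(-d2) = 0.76212952
P = K * exp(-rT) * N(-d2) - S_0' * N(-d1) = 33.0100 * 0.98412732 * 0.76212952 - 28.17541812 * 0.68195382 = 5.5442


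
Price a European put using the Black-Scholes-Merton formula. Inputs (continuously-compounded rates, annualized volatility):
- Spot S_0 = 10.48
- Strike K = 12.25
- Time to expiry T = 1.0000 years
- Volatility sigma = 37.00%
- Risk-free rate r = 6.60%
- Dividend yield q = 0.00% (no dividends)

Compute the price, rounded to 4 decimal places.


d1 = (ln(S/K) + (r - q + 0.5*sigma^2) * T) / (sigma * sqrt(T)) = -0.05839799
d2 = d1 - sigma * sqrt(T) = -0.42839799
exp(-rT) = 0.93613086; exp(-qT) = 1.00000000
P = K * exp(-rT) * N(-d2) - S_0 * exp(-qT) * N(-d1)
N(-d1) = 0.52328419; N(-d2) = 0.66581931
P = 12.2500 * 0.93613086 * 0.66581931 - 10.4800 * 1.00000000 * 0.52328419 = 2.1513

Answer: Price = 2.1513


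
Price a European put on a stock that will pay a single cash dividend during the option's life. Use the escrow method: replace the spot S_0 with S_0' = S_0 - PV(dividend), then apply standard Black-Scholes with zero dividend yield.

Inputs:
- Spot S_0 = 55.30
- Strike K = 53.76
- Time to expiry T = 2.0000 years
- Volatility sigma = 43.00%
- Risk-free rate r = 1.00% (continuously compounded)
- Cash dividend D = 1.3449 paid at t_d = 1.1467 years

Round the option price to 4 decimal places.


Answer: Price = 12.1141

Derivation:
PV(D) = D * exp(-r * t_d) = 1.3449 * 0.98859850 = 1.32956612
S_0' = S_0 - PV(D) = 55.3000 - 1.32956612 = 53.97043388
d1 = (ln(S_0'/K) + (r + sigma^2/2)*T) / (sigma*sqrt(T)) = 0.34336888
d2 = d1 - sigma*sqrt(T) = -0.26474295
exp(-rT) = 0.98019867
N(-d1) = 0.36566048; N(-d2) = 0.60439626
P = K * exp(-rT) * N(-d2) - S_0' * N(-d1) = 53.7600 * 0.98019867 * 0.60439626 - 53.97043388 * 0.36566048 = 12.1141


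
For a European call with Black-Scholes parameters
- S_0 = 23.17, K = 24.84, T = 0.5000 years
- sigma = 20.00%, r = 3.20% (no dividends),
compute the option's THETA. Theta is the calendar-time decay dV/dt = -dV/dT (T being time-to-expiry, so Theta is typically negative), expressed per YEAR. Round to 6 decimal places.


d1 = -0.3082767680; d2 = -0.4496981242
phi(d1) = 0.3804289618; exp(-qT) = 1.0000000000; exp(-rT) = 0.9841273201
Theta = -S*exp(-qT)*phi(d1)*sigma/(2*sqrt(T)) - r*K*exp(-rT)*N(d2) + q*S*exp(-qT)*N(d1)
N(d1) = 0.3789358711; N(d2) = 0.3264640620; sqrt(T) = 0.7071067812
Term 1 = -23.1700 * 1.0000000000 * 0.3804289618 * 0.2000 / (2 * 0.7071067812) = -1.2465640663
Term 2 = -0.0320 * 24.8400 * 0.9841273201 * 0.3264640620 = -0.2553807971
Term 3 = 0 (no dividend yield, q = 0)
Theta = -1.2465640663 + (-0.2553807971) + (0.0000000000) = -1.501945

Answer: Theta = -1.501945


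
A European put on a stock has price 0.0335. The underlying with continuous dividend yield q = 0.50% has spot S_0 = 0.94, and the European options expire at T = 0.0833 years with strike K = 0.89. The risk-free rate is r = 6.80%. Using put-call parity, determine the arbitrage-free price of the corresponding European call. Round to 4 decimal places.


Answer: Call price = 0.0881

Derivation:
Put-call parity: C - P = S_0 * exp(-qT) - K * exp(-rT).
S_0 * exp(-qT) = 0.9400 * 0.99958359 = 0.93960857
K * exp(-rT) = 0.8900 * 0.99435161 = 0.88497294
C = P + S*exp(-qT) - K*exp(-rT)
C = 0.0335 + 0.93960857 - 0.88497294 = 0.0881


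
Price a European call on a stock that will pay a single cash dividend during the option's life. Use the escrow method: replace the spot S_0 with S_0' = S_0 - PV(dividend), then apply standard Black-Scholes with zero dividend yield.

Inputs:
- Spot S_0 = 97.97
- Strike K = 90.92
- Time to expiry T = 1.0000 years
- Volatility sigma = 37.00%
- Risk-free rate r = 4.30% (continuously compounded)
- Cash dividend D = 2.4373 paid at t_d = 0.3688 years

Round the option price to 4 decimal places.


PV(D) = D * exp(-r * t_d) = 2.4373 * 0.98426668 = 2.39895318
S_0' = S_0 - PV(D) = 97.9700 - 2.39895318 = 95.57104682
d1 = (ln(S_0'/K) + (r + sigma^2/2)*T) / (sigma*sqrt(T)) = 0.43605383
d2 = d1 - sigma*sqrt(T) = 0.06605383
exp(-rT) = 0.95791139
N(d1) = 0.66860116; N(d2) = 0.52633252
C = S_0' * N(d1) - K * exp(-rT) * N(d2) = 95.57104682 * 0.66860116 - 90.9200 * 0.95791139 * 0.52633252 = 18.0589

Answer: Price = 18.0589


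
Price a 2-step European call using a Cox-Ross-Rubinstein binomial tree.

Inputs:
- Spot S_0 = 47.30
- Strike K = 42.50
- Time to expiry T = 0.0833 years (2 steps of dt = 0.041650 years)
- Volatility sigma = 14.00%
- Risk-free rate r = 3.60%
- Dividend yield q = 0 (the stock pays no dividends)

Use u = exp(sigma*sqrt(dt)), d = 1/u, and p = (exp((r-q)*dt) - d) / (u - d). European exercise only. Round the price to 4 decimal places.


dt = T/N = 0.041650
u = exp(sigma*sqrt(dt)) = 1.028984; d = 1/u = 0.971833
p = (exp((r-q)*dt) - d) / (u - d) = 0.519113
Discount per step: exp(-r*dt) = 0.998502
Stock lattice S(k, i) with i counting down-moves:
  k=0: S(0,0) = 47.3000
  k=1: S(1,0) = 48.6709; S(1,1) = 45.9677
  k=2: S(2,0) = 50.0816; S(2,1) = 47.3000; S(2,2) = 44.6729
Terminal payoffs V(N, i) = max(S_T - K, 0):
  V(2,0) = 7.581597; V(2,1) = 4.800000; V(2,2) = 2.172896
Backward induction: V(k, i) = exp(-r*dt) * [p * V(k+1, i) + (1-p) * V(k+1, i+1)].
  V(1,0) = exp(-r*dt) * [p*7.581597 + (1-p)*4.800000] = 6.234608
  V(1,1) = exp(-r*dt) * [p*4.800000 + (1-p)*2.172896] = 3.531361
  V(0,0) = exp(-r*dt) * [p*6.234608 + (1-p)*3.531361] = 4.927258

Answer: Price = V(0,0) = 4.9273


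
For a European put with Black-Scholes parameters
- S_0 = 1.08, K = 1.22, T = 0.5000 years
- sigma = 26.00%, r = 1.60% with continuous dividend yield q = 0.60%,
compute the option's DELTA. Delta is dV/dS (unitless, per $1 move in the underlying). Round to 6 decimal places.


d1 = -0.5438729083; d2 = -0.7277206714
phi(d1) = 0.3440950322; exp(-qT) = 0.9970044955; exp(-rT) = 0.9920319148
N(-d1) = 0.7067355335
Delta = -exp(-qT) * N(-d1) = -0.9970044955 * 0.7067355335 = -0.704619

Answer: Delta = -0.704619


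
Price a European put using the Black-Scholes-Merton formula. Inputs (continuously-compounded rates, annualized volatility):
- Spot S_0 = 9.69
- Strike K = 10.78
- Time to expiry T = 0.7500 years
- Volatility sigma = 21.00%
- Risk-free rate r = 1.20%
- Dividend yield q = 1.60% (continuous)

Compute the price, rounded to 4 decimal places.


Answer: Price = 1.4172

Derivation:
d1 = (ln(S/K) + (r - q + 0.5*sigma^2) * T) / (sigma * sqrt(T)) = -0.51170081
d2 = d1 - sigma * sqrt(T) = -0.69356615
exp(-rT) = 0.99104038; exp(-qT) = 0.98807171
P = K * exp(-rT) * N(-d2) - S_0 * exp(-qT) * N(-d1)
N(-d1) = 0.69556979; N(-d2) = 0.75602284
P = 10.7800 * 0.99104038 * 0.75602284 - 9.6900 * 0.98807171 * 0.69556979 = 1.4172


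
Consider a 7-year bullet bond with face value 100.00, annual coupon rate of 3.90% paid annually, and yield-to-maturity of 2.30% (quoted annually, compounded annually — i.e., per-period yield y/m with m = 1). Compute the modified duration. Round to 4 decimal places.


Answer: Modified duration = 6.1587

Derivation:
Coupon per period c = face * coupon_rate / m = 3.900000
Periods per year m = 1; per-period yield y/m = 0.023000
Number of cashflows N = 7
Cashflows (t years, CF_t, discount factor 1/(1+y/m)^(m*t), PV):
  t = 1.0000: CF_t = 3.900000, DF = 0.977517, PV = 3.812317
  t = 2.0000: CF_t = 3.900000, DF = 0.955540, PV = 3.726605
  t = 3.0000: CF_t = 3.900000, DF = 0.934056, PV = 3.642820
  t = 4.0000: CF_t = 3.900000, DF = 0.913056, PV = 3.560919
  t = 5.0000: CF_t = 3.900000, DF = 0.892528, PV = 3.480859
  t = 6.0000: CF_t = 3.900000, DF = 0.872461, PV = 3.402599
  t = 7.0000: CF_t = 103.900000, DF = 0.852846, PV = 88.610689
Price P = sum_t PV_t = 110.236807
First compute Macaulay numerator sum_t t * PV_t:
  t * PV_t at t = 1.0000: 3.812317
  t * PV_t at t = 2.0000: 7.453210
  t * PV_t at t = 3.0000: 10.928460
  t * PV_t at t = 4.0000: 14.243675
  t * PV_t at t = 5.0000: 17.404295
  t * PV_t at t = 6.0000: 20.415596
  t * PV_t at t = 7.0000: 620.274820
Macaulay duration D = 694.532373 / 110.236807 = 6.300367
Modified duration = D / (1 + y/m) = 6.300367 / (1 + 0.023000) = 6.158717


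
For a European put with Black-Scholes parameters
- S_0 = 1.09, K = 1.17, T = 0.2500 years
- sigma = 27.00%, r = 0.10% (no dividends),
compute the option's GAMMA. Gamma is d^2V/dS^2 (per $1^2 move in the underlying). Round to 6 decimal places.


Answer: Gamma = 2.444210

Derivation:
d1 = -0.4552855746; d2 = -0.5902855746
phi(d1) = 0.3596654409; exp(-qT) = 1.0000000000; exp(-rT) = 0.9997500312
Gamma = exp(-qT) * phi(d1) / (S * sigma * sqrt(T)) = 1.0000000000 * 0.3596654409 / (1.0900 * 0.2700 * 0.5000000000) = 2.444210


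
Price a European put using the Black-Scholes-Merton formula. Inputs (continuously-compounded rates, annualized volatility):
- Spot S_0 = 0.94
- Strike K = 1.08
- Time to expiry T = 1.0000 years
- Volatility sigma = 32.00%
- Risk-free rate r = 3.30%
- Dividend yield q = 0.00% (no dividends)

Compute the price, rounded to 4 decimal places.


Answer: Price = 0.1854

Derivation:
d1 = (ln(S/K) + (r - q + 0.5*sigma^2) * T) / (sigma * sqrt(T)) = -0.17073889
d2 = d1 - sigma * sqrt(T) = -0.49073889
exp(-rT) = 0.96753856; exp(-qT) = 1.00000000
P = K * exp(-rT) * N(-d2) - S_0 * exp(-qT) * N(-d1)
N(-d1) = 0.56778546; N(-d2) = 0.68819443
P = 1.0800 * 0.96753856 * 0.68819443 - 0.9400 * 1.00000000 * 0.56778546 = 0.1854


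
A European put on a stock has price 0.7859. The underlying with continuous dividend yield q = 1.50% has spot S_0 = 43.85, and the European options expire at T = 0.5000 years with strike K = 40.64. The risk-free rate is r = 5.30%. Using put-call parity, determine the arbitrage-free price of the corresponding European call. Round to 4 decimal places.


Answer: Call price = 4.7311

Derivation:
Put-call parity: C - P = S_0 * exp(-qT) - K * exp(-rT).
S_0 * exp(-qT) = 43.8500 * 0.99252805 = 43.52235520
K * exp(-rT) = 40.6400 * 0.97384804 = 39.57718450
C = P + S*exp(-qT) - K*exp(-rT)
C = 0.7859 + 43.52235520 - 39.57718450 = 4.7311


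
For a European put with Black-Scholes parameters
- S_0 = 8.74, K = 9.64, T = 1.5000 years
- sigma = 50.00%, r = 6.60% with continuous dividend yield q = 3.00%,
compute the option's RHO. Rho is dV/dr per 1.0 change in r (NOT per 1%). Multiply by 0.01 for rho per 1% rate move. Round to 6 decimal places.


Answer: Rho = -8.477785

Derivation:
d1 = 0.2343166881; d2 = -0.3780557475
phi(d1) = 0.3881394144; exp(-qT) = 0.9559974818; exp(-rT) = 0.9057427080
N(-d2) = 0.6473054094
Rho = -K*T*exp(-rT)*N(-d2) = -9.6400 * 1.5000 * 0.9057427080 * 0.6473054094 = -8.477785


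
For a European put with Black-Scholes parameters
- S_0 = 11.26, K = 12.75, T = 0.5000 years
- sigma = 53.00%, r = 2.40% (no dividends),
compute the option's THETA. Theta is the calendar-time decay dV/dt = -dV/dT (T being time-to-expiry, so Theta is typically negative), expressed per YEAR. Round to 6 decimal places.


Answer: Theta = -1.465250

Derivation:
d1 = -0.1122022335; d2 = -0.4869688275
phi(d1) = 0.3964389572; exp(-qT) = 1.0000000000; exp(-rT) = 0.9880717129
Theta = -S*exp(-qT)*phi(d1)*sigma/(2*sqrt(T)) + r*K*exp(-rT)*N(-d2) - q*S*exp(-qT)*N(-d1)
N(-d1) = 0.5446684709; N(-d2) = 0.6868597891; sqrt(T) = 0.7071067812
Term 1 = -11.2600 * 1.0000000000 * 0.3964389572 * 0.5300 / (2 * 0.7071067812) = -1.6729215952
Term 2 = 0.0240 * 12.7500 * 0.9880717129 * 0.6868597891 = 0.2076720189
Term 3 = 0 (no dividend yield, q = 0)
Theta = -1.6729215952 + (0.2076720189) + (0.0000000000) = -1.465250


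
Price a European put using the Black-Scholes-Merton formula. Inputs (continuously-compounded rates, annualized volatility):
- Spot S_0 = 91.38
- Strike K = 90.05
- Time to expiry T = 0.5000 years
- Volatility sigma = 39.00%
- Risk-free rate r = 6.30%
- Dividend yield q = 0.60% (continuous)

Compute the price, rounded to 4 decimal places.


d1 = (ln(S/K) + (r - q + 0.5*sigma^2) * T) / (sigma * sqrt(T)) = 0.29439780
d2 = d1 - sigma * sqrt(T) = 0.01862615
exp(-rT) = 0.96899096; exp(-qT) = 0.99700450
P = K * exp(-rT) * N(-d2) - S_0 * exp(-qT) * N(-d1)
N(-d1) = 0.38422698; N(-d2) = 0.49256967
P = 90.0500 * 0.96899096 * 0.49256967 - 91.3800 * 0.99700450 * 0.38422698 = 7.9750

Answer: Price = 7.9750


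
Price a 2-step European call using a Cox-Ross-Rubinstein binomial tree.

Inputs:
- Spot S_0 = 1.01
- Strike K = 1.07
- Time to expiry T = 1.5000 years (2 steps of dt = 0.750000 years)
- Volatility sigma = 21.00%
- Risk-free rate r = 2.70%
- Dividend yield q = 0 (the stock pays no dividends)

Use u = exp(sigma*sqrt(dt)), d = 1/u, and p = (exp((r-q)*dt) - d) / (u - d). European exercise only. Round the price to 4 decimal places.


dt = T/N = 0.750000
u = exp(sigma*sqrt(dt)) = 1.199453; d = 1/u = 0.833714
p = (exp((r-q)*dt) - d) / (u - d) = 0.510590
Discount per step: exp(-r*dt) = 0.979954
Stock lattice S(k, i) with i counting down-moves:
  k=0: S(0,0) = 1.0100
  k=1: S(1,0) = 1.2114; S(1,1) = 0.8421
  k=2: S(2,0) = 1.4531; S(2,1) = 1.0100; S(2,2) = 0.7020
Terminal payoffs V(N, i) = max(S_T - K, 0):
  V(2,0) = 0.383074; V(2,1) = 0.000000; V(2,2) = 0.000000
Backward induction: V(k, i) = exp(-r*dt) * [p * V(k+1, i) + (1-p) * V(k+1, i+1)].
  V(1,0) = exp(-r*dt) * [p*0.383074 + (1-p)*0.000000] = 0.191673
  V(1,1) = exp(-r*dt) * [p*0.000000 + (1-p)*0.000000] = 0.000000
  V(0,0) = exp(-r*dt) * [p*0.191673 + (1-p)*0.000000] = 0.095904

Answer: Price = V(0,0) = 0.0959


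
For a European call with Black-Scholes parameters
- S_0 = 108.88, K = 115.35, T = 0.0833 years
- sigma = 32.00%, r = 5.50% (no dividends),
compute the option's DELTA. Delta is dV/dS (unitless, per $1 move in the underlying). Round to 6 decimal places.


d1 = -0.5292275272; d2 = -0.6215850932
phi(d1) = 0.3468095764; exp(-qT) = 1.0000000000; exp(-rT) = 0.9954289791
N(d1) = 0.2983238116
Delta = exp(-qT) * N(d1) = 1.0000000000 * 0.2983238116 = 0.298324

Answer: Delta = 0.298324


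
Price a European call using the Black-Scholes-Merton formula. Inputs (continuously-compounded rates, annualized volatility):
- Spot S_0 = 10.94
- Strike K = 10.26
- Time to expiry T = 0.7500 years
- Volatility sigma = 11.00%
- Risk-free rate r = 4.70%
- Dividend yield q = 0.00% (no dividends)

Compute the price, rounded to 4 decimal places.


d1 = (ln(S/K) + (r - q + 0.5*sigma^2) * T) / (sigma * sqrt(T)) = 1.09130178
d2 = d1 - sigma * sqrt(T) = 0.99603899
exp(-rT) = 0.96536405; exp(-qT) = 1.00000000
C = S_0 * exp(-qT) * N(d1) - K * exp(-rT) * N(d2)
N(d1) = 0.86242994; N(d2) = 0.84038440
C = 10.9400 * 1.00000000 * 0.86242994 - 10.2600 * 0.96536405 * 0.84038440 = 1.1113

Answer: Price = 1.1113


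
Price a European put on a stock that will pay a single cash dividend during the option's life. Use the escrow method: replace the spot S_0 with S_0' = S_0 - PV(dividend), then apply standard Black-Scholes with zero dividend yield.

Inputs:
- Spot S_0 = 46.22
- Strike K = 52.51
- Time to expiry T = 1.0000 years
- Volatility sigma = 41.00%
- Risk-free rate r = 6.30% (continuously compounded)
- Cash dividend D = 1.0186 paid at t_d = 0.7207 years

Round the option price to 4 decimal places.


Answer: Price = 9.8728

Derivation:
PV(D) = D * exp(-r * t_d) = 1.0186 * 0.95561124 = 0.97338561
S_0' = S_0 - PV(D) = 46.2200 - 0.97338561 = 45.24661439
d1 = (ln(S_0'/K) + (r + sigma^2/2)*T) / (sigma*sqrt(T)) = -0.00445312
d2 = d1 - sigma*sqrt(T) = -0.41445312
exp(-rT) = 0.93894347
N(-d1) = 0.50177653; N(-d2) = 0.66072885
P = K * exp(-rT) * N(-d2) - S_0' * N(-d1) = 52.5100 * 0.93894347 * 0.66072885 - 45.24661439 * 0.50177653 = 9.8728


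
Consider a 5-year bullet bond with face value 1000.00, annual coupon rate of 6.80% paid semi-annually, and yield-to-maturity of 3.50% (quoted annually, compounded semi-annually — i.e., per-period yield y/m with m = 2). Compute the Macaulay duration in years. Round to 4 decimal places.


Answer: Macaulay duration = 4.3754 years

Derivation:
Coupon per period c = face * coupon_rate / m = 34.000000
Periods per year m = 2; per-period yield y/m = 0.017500
Number of cashflows N = 10
Cashflows (t years, CF_t, discount factor 1/(1+y/m)^(m*t), PV):
  t = 0.5000: CF_t = 34.000000, DF = 0.982801, PV = 33.415233
  t = 1.0000: CF_t = 34.000000, DF = 0.965898, PV = 32.840524
  t = 1.5000: CF_t = 34.000000, DF = 0.949285, PV = 32.275699
  t = 2.0000: CF_t = 34.000000, DF = 0.932959, PV = 31.720589
  t = 2.5000: CF_t = 34.000000, DF = 0.916913, PV = 31.175026
  t = 3.0000: CF_t = 34.000000, DF = 0.901143, PV = 30.638846
  t = 3.5000: CF_t = 34.000000, DF = 0.885644, PV = 30.111888
  t = 4.0000: CF_t = 34.000000, DF = 0.870412, PV = 29.593993
  t = 4.5000: CF_t = 34.000000, DF = 0.855441, PV = 29.085006
  t = 5.0000: CF_t = 1034.000000, DF = 0.840729, PV = 869.313371
Price P = sum_t PV_t = 1150.170178
Macaulay numerator sum_t t * PV_t:
  t * PV_t at t = 0.5000: 16.707617
  t * PV_t at t = 1.0000: 32.840524
  t * PV_t at t = 1.5000: 48.413549
  t * PV_t at t = 2.0000: 63.441178
  t * PV_t at t = 2.5000: 77.937566
  t * PV_t at t = 3.0000: 91.916539
  t * PV_t at t = 3.5000: 105.391609
  t * PV_t at t = 4.0000: 118.375974
  t * PV_t at t = 4.5000: 130.882526
  t * PV_t at t = 5.0000: 4346.566857
Macaulay duration D = (sum_t t * PV_t) / P = 5032.473940 / 1150.170178 = 4.375417


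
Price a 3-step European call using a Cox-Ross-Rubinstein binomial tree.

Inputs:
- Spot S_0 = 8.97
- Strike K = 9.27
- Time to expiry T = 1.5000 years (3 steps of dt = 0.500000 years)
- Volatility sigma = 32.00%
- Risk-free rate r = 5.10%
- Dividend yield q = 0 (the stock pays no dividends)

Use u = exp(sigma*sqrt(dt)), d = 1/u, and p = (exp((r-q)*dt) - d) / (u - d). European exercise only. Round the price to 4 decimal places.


Answer: Price = V(0,0) = 1.6633

Derivation:
dt = T/N = 0.500000
u = exp(sigma*sqrt(dt)) = 1.253919; d = 1/u = 0.797499
p = (exp((r-q)*dt) - d) / (u - d) = 0.500260
Discount per step: exp(-r*dt) = 0.974822
Stock lattice S(k, i) with i counting down-moves:
  k=0: S(0,0) = 8.9700
  k=1: S(1,0) = 11.2477; S(1,1) = 7.1536
  k=2: S(2,0) = 14.1037; S(2,1) = 8.9700; S(2,2) = 5.7050
  k=3: S(3,0) = 17.6848; S(3,1) = 11.2477; S(3,2) = 7.1536; S(3,3) = 4.5497
Terminal payoffs V(N, i) = max(S_T - K, 0):
  V(3,0) = 8.414847; V(3,1) = 1.977657; V(3,2) = 0.000000; V(3,3) = 0.000000
Backward induction: V(k, i) = exp(-r*dt) * [p * V(k+1, i) + (1-p) * V(k+1, i+1)].
  V(2,0) = exp(-r*dt) * [p*8.414847 + (1-p)*1.977657] = 5.067052
  V(2,1) = exp(-r*dt) * [p*1.977657 + (1-p)*0.000000] = 0.964433
  V(2,2) = exp(-r*dt) * [p*0.000000 + (1-p)*0.000000] = 0.000000
  V(1,0) = exp(-r*dt) * [p*5.067052 + (1-p)*0.964433] = 2.940851
  V(1,1) = exp(-r*dt) * [p*0.964433 + (1-p)*0.000000] = 0.470319
  V(0,0) = exp(-r*dt) * [p*2.940851 + (1-p)*0.470319] = 1.663268


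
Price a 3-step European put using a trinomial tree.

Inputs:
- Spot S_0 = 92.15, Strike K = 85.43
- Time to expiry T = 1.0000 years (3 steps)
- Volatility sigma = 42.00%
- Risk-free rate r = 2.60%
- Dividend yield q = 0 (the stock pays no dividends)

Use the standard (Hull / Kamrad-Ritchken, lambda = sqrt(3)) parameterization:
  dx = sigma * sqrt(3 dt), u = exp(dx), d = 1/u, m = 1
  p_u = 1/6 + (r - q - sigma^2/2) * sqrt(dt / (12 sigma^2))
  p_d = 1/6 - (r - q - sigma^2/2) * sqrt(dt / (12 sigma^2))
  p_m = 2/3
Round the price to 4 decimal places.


Answer: Price = V(0,0) = 10.2254

Derivation:
dt = T/N = 0.333333; dx = sigma*sqrt(3*dt) = 0.420000
u = exp(dx) = 1.521962; d = 1/u = 0.657047
p_u = 0.141984, p_m = 0.666667, p_d = 0.191349
Discount per step: exp(-r*dt) = 0.991371
Stock lattice S(k, j) with j the centered position index:
  k=0: S(0,+0) = 92.1500
  k=1: S(1,-1) = 60.5469; S(1,+0) = 92.1500; S(1,+1) = 140.2488
  k=2: S(2,-2) = 39.7821; S(2,-1) = 60.5469; S(2,+0) = 92.1500; S(2,+1) = 140.2488; S(2,+2) = 213.4532
  k=3: S(3,-3) = 26.1387; S(3,-2) = 39.7821; S(3,-1) = 60.5469; S(3,+0) = 92.1500; S(3,+1) = 140.2488; S(3,+2) = 213.4532; S(3,+3) = 324.8676
Terminal payoffs V(N, j) = max(K - S_T, 0):
  V(3,-3) = 59.291281; V(3,-2) = 45.647875; V(3,-1) = 24.883136; V(3,+0) = 0.000000; V(3,+1) = 0.000000; V(3,+2) = 0.000000; V(3,+3) = 0.000000
Backward induction: V(k, j) = exp(-r*dt) * [p_u * V(k+1, j+1) + p_m * V(k+1, j) + p_d * V(k+1, j-1)]
  V(2,-2) = exp(-r*dt) * [p_u*24.883136 + p_m*45.647875 + p_d*59.291281] = 44.919275
  V(2,-1) = exp(-r*dt) * [p_u*0.000000 + p_m*24.883136 + p_d*45.647875] = 25.104920
  V(2,+0) = exp(-r*dt) * [p_u*0.000000 + p_m*0.000000 + p_d*24.883136] = 4.720281
  V(2,+1) = exp(-r*dt) * [p_u*0.000000 + p_m*0.000000 + p_d*0.000000] = 0.000000
  V(2,+2) = exp(-r*dt) * [p_u*0.000000 + p_m*0.000000 + p_d*0.000000] = 0.000000
  V(1,-1) = exp(-r*dt) * [p_u*4.720281 + p_m*25.104920 + p_d*44.919275] = 25.777708
  V(1,+0) = exp(-r*dt) * [p_u*0.000000 + p_m*4.720281 + p_d*25.104920] = 7.882053
  V(1,+1) = exp(-r*dt) * [p_u*0.000000 + p_m*0.000000 + p_d*4.720281] = 0.895428
  V(0,+0) = exp(-r*dt) * [p_u*0.895428 + p_m*7.882053 + p_d*25.777708] = 10.225377


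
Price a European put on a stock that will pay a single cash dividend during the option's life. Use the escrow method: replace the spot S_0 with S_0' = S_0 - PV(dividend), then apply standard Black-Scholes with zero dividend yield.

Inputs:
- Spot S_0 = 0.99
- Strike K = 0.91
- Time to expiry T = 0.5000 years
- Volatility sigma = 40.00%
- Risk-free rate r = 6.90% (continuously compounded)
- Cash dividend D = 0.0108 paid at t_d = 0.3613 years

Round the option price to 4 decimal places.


PV(D) = D * exp(-r * t_d) = 0.0108 * 0.97537848 = 0.01053409
S_0' = S_0 - PV(D) = 0.9900 - 0.01053409 = 0.97946591
d1 = (ln(S_0'/K) + (r + sigma^2/2)*T) / (sigma*sqrt(T)) = 0.52348118
d2 = d1 - sigma*sqrt(T) = 0.24063847
exp(-rT) = 0.96608834
N(-d1) = 0.30031972; N(-d2) = 0.40491767
P = K * exp(-rT) * N(-d2) - S_0' * N(-d1) = 0.9100 * 0.96608834 * 0.40491767 - 0.97946591 * 0.30031972 = 0.0618

Answer: Price = 0.0618


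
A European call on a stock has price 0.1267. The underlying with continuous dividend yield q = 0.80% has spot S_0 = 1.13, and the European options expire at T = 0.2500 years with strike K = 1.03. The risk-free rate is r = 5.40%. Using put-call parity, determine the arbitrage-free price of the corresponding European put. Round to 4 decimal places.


Answer: Put price = 0.0151

Derivation:
Put-call parity: C - P = S_0 * exp(-qT) - K * exp(-rT).
S_0 * exp(-qT) = 1.1300 * 0.99800200 = 1.12774226
K * exp(-rT) = 1.0300 * 0.98659072 = 1.01618844
P = C - S*exp(-qT) + K*exp(-rT)
P = 0.1267 - 1.12774226 + 1.01618844 = 0.0151


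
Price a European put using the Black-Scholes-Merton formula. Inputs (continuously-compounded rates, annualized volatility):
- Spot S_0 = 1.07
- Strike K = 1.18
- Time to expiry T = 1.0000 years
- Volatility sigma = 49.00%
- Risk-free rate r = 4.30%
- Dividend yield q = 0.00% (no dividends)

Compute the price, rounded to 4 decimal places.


Answer: Price = 0.2444

Derivation:
d1 = (ln(S/K) + (r - q + 0.5*sigma^2) * T) / (sigma * sqrt(T)) = 0.13304941
d2 = d1 - sigma * sqrt(T) = -0.35695059
exp(-rT) = 0.95791139; exp(-qT) = 1.00000000
P = K * exp(-rT) * N(-d2) - S_0 * exp(-qT) * N(-d1)
N(-d1) = 0.44707715; N(-d2) = 0.63943560
P = 1.1800 * 0.95791139 * 0.63943560 - 1.0700 * 1.00000000 * 0.44707715 = 0.2444


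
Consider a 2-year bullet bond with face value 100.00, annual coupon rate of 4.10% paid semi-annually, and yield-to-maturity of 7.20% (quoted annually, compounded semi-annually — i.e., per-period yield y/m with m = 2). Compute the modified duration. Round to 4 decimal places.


Answer: Modified duration = 1.8711

Derivation:
Coupon per period c = face * coupon_rate / m = 2.050000
Periods per year m = 2; per-period yield y/m = 0.036000
Number of cashflows N = 4
Cashflows (t years, CF_t, discount factor 1/(1+y/m)^(m*t), PV):
  t = 0.5000: CF_t = 2.050000, DF = 0.965251, PV = 1.978764
  t = 1.0000: CF_t = 2.050000, DF = 0.931709, PV = 1.910004
  t = 1.5000: CF_t = 2.050000, DF = 0.899333, PV = 1.843634
  t = 2.0000: CF_t = 102.050000, DF = 0.868082, PV = 88.587814
Price P = sum_t PV_t = 94.320217
First compute Macaulay numerator sum_t t * PV_t:
  t * PV_t at t = 0.5000: 0.989382
  t * PV_t at t = 1.0000: 1.910004
  t * PV_t at t = 1.5000: 2.765450
  t * PV_t at t = 2.0000: 177.175629
Macaulay duration D = 182.840466 / 94.320217 = 1.938508
Modified duration = D / (1 + y/m) = 1.938508 / (1 + 0.036000) = 1.871146


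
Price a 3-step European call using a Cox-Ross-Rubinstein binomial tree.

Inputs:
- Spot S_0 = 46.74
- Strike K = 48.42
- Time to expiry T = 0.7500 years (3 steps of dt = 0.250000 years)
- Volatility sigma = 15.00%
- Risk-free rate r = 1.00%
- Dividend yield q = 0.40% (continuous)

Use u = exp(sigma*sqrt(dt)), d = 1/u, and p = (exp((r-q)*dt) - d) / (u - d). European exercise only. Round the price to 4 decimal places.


Answer: Price = V(0,0) = 1.9067

Derivation:
dt = T/N = 0.250000
u = exp(sigma*sqrt(dt)) = 1.077884; d = 1/u = 0.927743
p = (exp((r-q)*dt) - d) / (u - d) = 0.491257
Discount per step: exp(-r*dt) = 0.997503
Stock lattice S(k, i) with i counting down-moves:
  k=0: S(0,0) = 46.7400
  k=1: S(1,0) = 50.3803; S(1,1) = 43.3627
  k=2: S(2,0) = 54.3041; S(2,1) = 46.7400; S(2,2) = 40.2295
  k=3: S(3,0) = 58.5336; S(3,1) = 50.3803; S(3,2) = 43.3627; S(3,3) = 37.3226
Terminal payoffs V(N, i) = max(S_T - K, 0):
  V(3,0) = 10.113564; V(3,1) = 1.960305; V(3,2) = 0.000000; V(3,3) = 0.000000
Backward induction: V(k, i) = exp(-r*dt) * [p * V(k+1, i) + (1-p) * V(k+1, i+1)].
  V(2,0) = exp(-r*dt) * [p*10.113564 + (1-p)*1.960305] = 5.950754
  V(2,1) = exp(-r*dt) * [p*1.960305 + (1-p)*0.000000] = 0.960609
  V(2,2) = exp(-r*dt) * [p*0.000000 + (1-p)*0.000000] = 0.000000
  V(1,0) = exp(-r*dt) * [p*5.950754 + (1-p)*0.960609] = 3.403533
  V(1,1) = exp(-r*dt) * [p*0.960609 + (1-p)*0.000000] = 0.470727
  V(0,0) = exp(-r*dt) * [p*3.403533 + (1-p)*0.470727] = 1.906716


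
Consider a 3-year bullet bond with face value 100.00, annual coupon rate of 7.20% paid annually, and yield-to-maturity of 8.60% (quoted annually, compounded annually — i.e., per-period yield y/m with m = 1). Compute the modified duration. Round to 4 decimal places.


Answer: Modified duration = 2.5775

Derivation:
Coupon per period c = face * coupon_rate / m = 7.200000
Periods per year m = 1; per-period yield y/m = 0.086000
Number of cashflows N = 3
Cashflows (t years, CF_t, discount factor 1/(1+y/m)^(m*t), PV):
  t = 1.0000: CF_t = 7.200000, DF = 0.920810, PV = 6.629834
  t = 2.0000: CF_t = 7.200000, DF = 0.847892, PV = 6.104820
  t = 3.0000: CF_t = 107.200000, DF = 0.780747, PV = 83.696117
Price P = sum_t PV_t = 96.430771
First compute Macaulay numerator sum_t t * PV_t:
  t * PV_t at t = 1.0000: 6.629834
  t * PV_t at t = 2.0000: 12.209640
  t * PV_t at t = 3.0000: 251.088351
Macaulay duration D = 269.927825 / 96.430771 = 2.799188
Modified duration = D / (1 + y/m) = 2.799188 / (1 + 0.086000) = 2.577521


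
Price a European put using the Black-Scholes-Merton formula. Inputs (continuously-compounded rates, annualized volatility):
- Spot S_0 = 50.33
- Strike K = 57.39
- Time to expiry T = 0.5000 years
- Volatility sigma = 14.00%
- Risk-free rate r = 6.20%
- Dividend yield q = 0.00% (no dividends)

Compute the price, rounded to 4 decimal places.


d1 = (ln(S/K) + (r - q + 0.5*sigma^2) * T) / (sigma * sqrt(T)) = -0.96336987
d2 = d1 - sigma * sqrt(T) = -1.06236482
exp(-rT) = 0.96947557; exp(-qT) = 1.00000000
P = K * exp(-rT) * N(-d2) - S_0 * exp(-qT) * N(-d1)
N(-d1) = 0.83231903; N(-d2) = 0.85596495
P = 57.3900 * 0.96947557 * 0.85596495 - 50.3300 * 1.00000000 * 0.83231903 = 5.7337

Answer: Price = 5.7337


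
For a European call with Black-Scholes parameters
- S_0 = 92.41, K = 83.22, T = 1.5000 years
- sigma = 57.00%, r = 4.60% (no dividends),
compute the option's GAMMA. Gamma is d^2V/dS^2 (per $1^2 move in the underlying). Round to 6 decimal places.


Answer: Gamma = 0.005172

Derivation:
d1 = 0.5979369113; d2 = -0.1001676654
phi(d1) = 0.3336366314; exp(-qT) = 1.0000000000; exp(-rT) = 0.9333266801
Gamma = exp(-qT) * phi(d1) / (S * sigma * sqrt(T)) = 1.0000000000 * 0.3336366314 / (92.4100 * 0.5700 * 1.2247448714) = 0.005172


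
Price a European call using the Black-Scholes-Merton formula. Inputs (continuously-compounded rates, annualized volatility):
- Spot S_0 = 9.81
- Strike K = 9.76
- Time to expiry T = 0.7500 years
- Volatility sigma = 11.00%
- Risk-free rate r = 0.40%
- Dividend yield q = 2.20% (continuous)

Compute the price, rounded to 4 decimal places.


Answer: Price = 0.3289

Derivation:
d1 = (ln(S/K) + (r - q + 0.5*sigma^2) * T) / (sigma * sqrt(T)) = -0.04044209
d2 = d1 - sigma * sqrt(T) = -0.13570489
exp(-rT) = 0.99700450; exp(-qT) = 0.98363538
C = S_0 * exp(-qT) * N(d1) - K * exp(-rT) * N(d2)
N(d1) = 0.48387034; N(d2) = 0.44602729
C = 9.8100 * 0.98363538 * 0.48387034 - 9.7600 * 0.99700450 * 0.44602729 = 0.3289


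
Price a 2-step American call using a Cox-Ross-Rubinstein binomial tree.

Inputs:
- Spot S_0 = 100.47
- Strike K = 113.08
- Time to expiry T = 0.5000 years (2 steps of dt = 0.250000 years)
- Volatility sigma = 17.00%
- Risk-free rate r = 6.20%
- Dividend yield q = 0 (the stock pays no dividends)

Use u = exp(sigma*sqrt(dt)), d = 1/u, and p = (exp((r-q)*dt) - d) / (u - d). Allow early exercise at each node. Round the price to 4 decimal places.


dt = T/N = 0.250000
u = exp(sigma*sqrt(dt)) = 1.088717; d = 1/u = 0.918512
p = (exp((r-q)*dt) - d) / (u - d) = 0.570539
Discount per step: exp(-r*dt) = 0.984620
Stock lattice S(k, i) with i counting down-moves:
  k=0: S(0,0) = 100.4700
  k=1: S(1,0) = 109.3834; S(1,1) = 92.2829
  k=2: S(2,0) = 119.0876; S(2,1) = 100.4700; S(2,2) = 84.7630
Terminal payoffs V(N, i) = max(S_T - K, 0):
  V(2,0) = 6.007578; V(2,1) = 0.000000; V(2,2) = 0.000000
Backward induction: V(k, i) = exp(-r*dt) * [p * V(k+1, i) + (1-p) * V(k+1, i+1)]; then take max(V_cont, immediate exercise) for American.
  V(1,0) = exp(-r*dt) * [p*6.007578 + (1-p)*0.000000] = 3.374840; exercise = 0.000000; V(1,0) = max -> 3.374840
  V(1,1) = exp(-r*dt) * [p*0.000000 + (1-p)*0.000000] = 0.000000; exercise = 0.000000; V(1,1) = max -> 0.000000
  V(0,0) = exp(-r*dt) * [p*3.374840 + (1-p)*0.000000] = 1.895863; exercise = 0.000000; V(0,0) = max -> 1.895863

Answer: Price = V(0,0) = 1.8959


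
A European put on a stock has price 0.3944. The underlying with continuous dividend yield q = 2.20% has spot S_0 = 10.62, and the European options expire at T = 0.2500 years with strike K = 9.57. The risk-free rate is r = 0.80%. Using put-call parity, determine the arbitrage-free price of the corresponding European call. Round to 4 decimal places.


Answer: Call price = 1.4053

Derivation:
Put-call parity: C - P = S_0 * exp(-qT) - K * exp(-rT).
S_0 * exp(-qT) = 10.6200 * 0.99451510 = 10.56175033
K * exp(-rT) = 9.5700 * 0.99800200 = 9.55087913
C = P + S*exp(-qT) - K*exp(-rT)
C = 0.3944 + 10.56175033 - 9.55087913 = 1.4053


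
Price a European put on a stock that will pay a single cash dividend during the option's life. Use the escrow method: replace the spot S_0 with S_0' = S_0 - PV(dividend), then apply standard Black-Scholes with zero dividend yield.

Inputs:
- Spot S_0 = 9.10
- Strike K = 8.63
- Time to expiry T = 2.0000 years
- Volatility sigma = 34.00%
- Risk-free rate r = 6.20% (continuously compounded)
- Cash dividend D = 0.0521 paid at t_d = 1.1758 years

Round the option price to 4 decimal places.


Answer: Price = 0.9678

Derivation:
PV(D) = D * exp(-r * t_d) = 0.0521 * 0.92969417 = 0.04843707
S_0' = S_0 - PV(D) = 9.1000 - 0.04843707 = 9.05156293
d1 = (ln(S_0'/K) + (r + sigma^2/2)*T) / (sigma*sqrt(T)) = 0.59749054
d2 = d1 - sigma*sqrt(T) = 0.11665793
exp(-rT) = 0.88337984
N(-d1) = 0.27508996; N(-d2) = 0.45356556
P = K * exp(-rT) * N(-d2) - S_0' * N(-d1) = 8.6300 * 0.88337984 * 0.45356556 - 9.05156293 * 0.27508996 = 0.9678


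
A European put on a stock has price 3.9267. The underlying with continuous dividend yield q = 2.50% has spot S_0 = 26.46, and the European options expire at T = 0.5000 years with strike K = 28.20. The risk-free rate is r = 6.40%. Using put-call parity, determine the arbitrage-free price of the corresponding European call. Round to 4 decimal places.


Answer: Call price = 2.7461

Derivation:
Put-call parity: C - P = S_0 * exp(-qT) - K * exp(-rT).
S_0 * exp(-qT) = 26.4600 * 0.98757780 = 26.13130860
K * exp(-rT) = 28.2000 * 0.96850658 = 27.31188561
C = P + S*exp(-qT) - K*exp(-rT)
C = 3.9267 + 26.13130860 - 27.31188561 = 2.7461


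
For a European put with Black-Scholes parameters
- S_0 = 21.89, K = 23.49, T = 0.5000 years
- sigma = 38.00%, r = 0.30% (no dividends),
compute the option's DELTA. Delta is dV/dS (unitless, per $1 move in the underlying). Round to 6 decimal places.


Answer: Delta = -0.548791

Derivation:
d1 = -0.1226081742; d2 = -0.3913087511
phi(d1) = 0.3959549189; exp(-qT) = 1.0000000000; exp(-rT) = 0.9985011244
N(-d1) = 0.5487913094
Delta = -exp(-qT) * N(-d1) = -1.0000000000 * 0.5487913094 = -0.548791


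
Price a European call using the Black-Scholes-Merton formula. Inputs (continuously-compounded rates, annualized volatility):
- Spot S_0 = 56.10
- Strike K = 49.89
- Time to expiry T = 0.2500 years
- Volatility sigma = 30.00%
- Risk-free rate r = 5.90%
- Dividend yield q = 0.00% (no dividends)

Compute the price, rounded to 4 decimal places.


Answer: Price = 7.7590

Derivation:
d1 = (ln(S/K) + (r - q + 0.5*sigma^2) * T) / (sigma * sqrt(T)) = 0.95543487
d2 = d1 - sigma * sqrt(T) = 0.80543487
exp(-rT) = 0.98535825; exp(-qT) = 1.00000000
C = S_0 * exp(-qT) * N(d1) - K * exp(-rT) * N(d2)
N(d1) = 0.83032109; N(d2) = 0.78971561
C = 56.1000 * 1.00000000 * 0.83032109 - 49.8900 * 0.98535825 * 0.78971561 = 7.7590


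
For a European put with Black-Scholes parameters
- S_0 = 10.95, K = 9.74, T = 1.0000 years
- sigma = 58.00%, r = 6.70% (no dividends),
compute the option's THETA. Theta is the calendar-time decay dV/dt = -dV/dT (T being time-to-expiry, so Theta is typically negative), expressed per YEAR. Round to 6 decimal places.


Answer: Theta = -0.754959

Derivation:
d1 = 0.6074109286; d2 = 0.0274109286
phi(d1) = 0.3317370801; exp(-qT) = 1.0000000000; exp(-rT) = 0.9351952013
Theta = -S*exp(-qT)*phi(d1)*sigma/(2*sqrt(T)) + r*K*exp(-rT)*N(-d2) - q*S*exp(-qT)*N(-d1)
N(-d1) = 0.2717891188; N(-d2) = 0.4890659909; sqrt(T) = 1.0000000000
Term 1 = -10.9500 * 1.0000000000 * 0.3317370801 * 0.5800 / (2 * 1.0000000000) = -1.0534310979
Term 2 = 0.0670 * 9.7400 * 0.9351952013 * 0.4890659909 = 0.2984719293
Term 3 = 0 (no dividend yield, q = 0)
Theta = -1.0534310979 + (0.2984719293) + (0.0000000000) = -0.754959


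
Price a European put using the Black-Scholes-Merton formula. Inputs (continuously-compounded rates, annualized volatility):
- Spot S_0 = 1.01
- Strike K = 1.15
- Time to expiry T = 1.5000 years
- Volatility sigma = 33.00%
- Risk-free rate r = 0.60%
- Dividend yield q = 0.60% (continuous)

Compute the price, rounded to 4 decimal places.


d1 = (ln(S/K) + (r - q + 0.5*sigma^2) * T) / (sigma * sqrt(T)) = -0.11910115
d2 = d1 - sigma * sqrt(T) = -0.52326696
exp(-rT) = 0.99104038; exp(-qT) = 0.99104038
P = K * exp(-rT) * N(-d2) - S_0 * exp(-qT) * N(-d1)
N(-d1) = 0.54740239; N(-d2) = 0.69960575
P = 1.1500 * 0.99104038 * 0.69960575 - 1.0100 * 0.99104038 * 0.54740239 = 0.2494

Answer: Price = 0.2494


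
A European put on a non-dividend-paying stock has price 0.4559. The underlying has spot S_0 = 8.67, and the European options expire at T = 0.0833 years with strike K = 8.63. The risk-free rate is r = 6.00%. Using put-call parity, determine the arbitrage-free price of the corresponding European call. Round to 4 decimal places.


Put-call parity: C - P = S_0 * exp(-qT) - K * exp(-rT).
S_0 * exp(-qT) = 8.6700 * 1.00000000 = 8.67000000
K * exp(-rT) = 8.6300 * 0.99501447 = 8.58697487
C = P + S*exp(-qT) - K*exp(-rT)
C = 0.4559 + 8.67000000 - 8.58697487 = 0.5389

Answer: Call price = 0.5389


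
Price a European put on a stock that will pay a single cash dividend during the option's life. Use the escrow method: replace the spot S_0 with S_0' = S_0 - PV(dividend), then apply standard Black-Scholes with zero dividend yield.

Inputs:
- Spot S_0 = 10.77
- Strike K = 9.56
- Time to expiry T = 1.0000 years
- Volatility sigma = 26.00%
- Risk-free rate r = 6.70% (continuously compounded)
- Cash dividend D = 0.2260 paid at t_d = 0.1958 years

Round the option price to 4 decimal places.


Answer: Price = 0.3999

Derivation:
PV(D) = D * exp(-r * t_d) = 0.2260 * 0.98696707 = 0.22305456
S_0' = S_0 - PV(D) = 10.7700 - 0.22305456 = 10.54694544
d1 = (ln(S_0'/K) + (r + sigma^2/2)*T) / (sigma*sqrt(T)) = 0.76557138
d2 = d1 - sigma*sqrt(T) = 0.50557138
exp(-rT) = 0.93519520
N(-d1) = 0.22196569; N(-d2) = 0.30657879
P = K * exp(-rT) * N(-d2) - S_0' * N(-d1) = 9.5600 * 0.93519520 * 0.30657879 - 10.54694544 * 0.22196569 = 0.3999
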